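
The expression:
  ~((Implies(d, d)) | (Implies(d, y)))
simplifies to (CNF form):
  False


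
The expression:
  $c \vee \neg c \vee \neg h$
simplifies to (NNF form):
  $\text{True}$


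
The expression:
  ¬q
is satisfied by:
  {q: False}


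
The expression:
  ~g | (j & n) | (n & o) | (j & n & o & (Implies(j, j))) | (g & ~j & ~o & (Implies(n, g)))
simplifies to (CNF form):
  (n | ~g | ~j) & (n | ~g | ~o)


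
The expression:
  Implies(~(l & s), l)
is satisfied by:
  {l: True}


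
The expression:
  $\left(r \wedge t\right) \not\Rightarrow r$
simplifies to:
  $\text{False}$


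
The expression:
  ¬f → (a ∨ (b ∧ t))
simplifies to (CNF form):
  (a ∨ b ∨ f) ∧ (a ∨ f ∨ t)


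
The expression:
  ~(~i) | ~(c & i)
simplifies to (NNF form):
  True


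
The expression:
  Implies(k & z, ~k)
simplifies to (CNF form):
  ~k | ~z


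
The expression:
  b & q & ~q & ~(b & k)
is never true.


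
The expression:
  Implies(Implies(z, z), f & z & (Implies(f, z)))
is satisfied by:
  {z: True, f: True}


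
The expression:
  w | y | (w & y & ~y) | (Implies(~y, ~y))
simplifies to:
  True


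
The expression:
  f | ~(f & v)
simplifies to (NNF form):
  True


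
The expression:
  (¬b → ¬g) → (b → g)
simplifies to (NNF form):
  g ∨ ¬b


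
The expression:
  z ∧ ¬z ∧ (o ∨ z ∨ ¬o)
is never true.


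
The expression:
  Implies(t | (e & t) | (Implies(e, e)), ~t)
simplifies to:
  ~t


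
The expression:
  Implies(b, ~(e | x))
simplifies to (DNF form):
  ~b | (~e & ~x)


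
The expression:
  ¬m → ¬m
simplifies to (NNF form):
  True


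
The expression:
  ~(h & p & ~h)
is always true.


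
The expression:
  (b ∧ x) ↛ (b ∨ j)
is never true.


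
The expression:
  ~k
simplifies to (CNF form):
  ~k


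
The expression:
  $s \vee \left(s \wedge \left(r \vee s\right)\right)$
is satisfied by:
  {s: True}


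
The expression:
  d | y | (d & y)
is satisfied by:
  {y: True, d: True}
  {y: True, d: False}
  {d: True, y: False}


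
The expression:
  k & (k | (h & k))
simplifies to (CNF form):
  k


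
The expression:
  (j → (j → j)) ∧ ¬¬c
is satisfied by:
  {c: True}


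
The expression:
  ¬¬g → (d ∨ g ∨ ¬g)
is always true.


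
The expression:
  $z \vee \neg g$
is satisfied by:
  {z: True, g: False}
  {g: False, z: False}
  {g: True, z: True}


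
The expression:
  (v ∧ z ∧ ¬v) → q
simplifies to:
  True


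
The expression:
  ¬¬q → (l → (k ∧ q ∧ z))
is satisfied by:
  {k: True, z: True, l: False, q: False}
  {k: True, z: False, l: False, q: False}
  {z: True, k: False, l: False, q: False}
  {k: False, z: False, l: False, q: False}
  {k: True, q: True, z: True, l: False}
  {k: True, q: True, z: False, l: False}
  {q: True, z: True, k: False, l: False}
  {q: True, k: False, z: False, l: False}
  {k: True, l: True, z: True, q: False}
  {k: True, l: True, z: False, q: False}
  {l: True, z: True, k: False, q: False}
  {l: True, k: False, z: False, q: False}
  {k: True, q: True, l: True, z: True}


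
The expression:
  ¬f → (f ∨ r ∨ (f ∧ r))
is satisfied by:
  {r: True, f: True}
  {r: True, f: False}
  {f: True, r: False}


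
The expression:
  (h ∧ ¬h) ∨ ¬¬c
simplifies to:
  c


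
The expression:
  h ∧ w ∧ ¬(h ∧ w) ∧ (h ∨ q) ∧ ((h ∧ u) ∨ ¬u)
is never true.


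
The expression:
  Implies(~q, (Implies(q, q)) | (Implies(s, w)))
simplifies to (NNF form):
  True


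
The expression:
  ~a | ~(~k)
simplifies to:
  k | ~a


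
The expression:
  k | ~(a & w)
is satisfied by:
  {k: True, w: False, a: False}
  {w: False, a: False, k: False}
  {a: True, k: True, w: False}
  {a: True, w: False, k: False}
  {k: True, w: True, a: False}
  {w: True, k: False, a: False}
  {a: True, w: True, k: True}


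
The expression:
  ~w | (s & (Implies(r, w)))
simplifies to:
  s | ~w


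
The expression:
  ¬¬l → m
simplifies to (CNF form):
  m ∨ ¬l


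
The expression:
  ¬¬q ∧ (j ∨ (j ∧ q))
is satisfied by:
  {j: True, q: True}


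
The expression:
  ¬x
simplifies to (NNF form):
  ¬x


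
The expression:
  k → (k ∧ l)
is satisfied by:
  {l: True, k: False}
  {k: False, l: False}
  {k: True, l: True}


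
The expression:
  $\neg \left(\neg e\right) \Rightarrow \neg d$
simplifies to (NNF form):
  $\neg d \vee \neg e$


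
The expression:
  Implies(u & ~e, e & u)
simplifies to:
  e | ~u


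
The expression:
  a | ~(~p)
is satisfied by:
  {a: True, p: True}
  {a: True, p: False}
  {p: True, a: False}


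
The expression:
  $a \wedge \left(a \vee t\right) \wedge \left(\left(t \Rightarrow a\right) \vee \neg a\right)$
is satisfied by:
  {a: True}


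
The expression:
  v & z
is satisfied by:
  {z: True, v: True}


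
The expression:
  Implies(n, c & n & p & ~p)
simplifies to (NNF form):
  ~n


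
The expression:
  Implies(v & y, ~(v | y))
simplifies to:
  ~v | ~y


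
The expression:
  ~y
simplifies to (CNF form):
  ~y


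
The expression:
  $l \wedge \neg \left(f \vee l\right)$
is never true.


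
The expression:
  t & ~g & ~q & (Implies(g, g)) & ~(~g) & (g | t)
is never true.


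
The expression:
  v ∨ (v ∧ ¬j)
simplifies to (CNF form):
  v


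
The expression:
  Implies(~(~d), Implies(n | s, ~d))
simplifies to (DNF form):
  ~d | (~n & ~s)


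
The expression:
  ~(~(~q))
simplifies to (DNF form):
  ~q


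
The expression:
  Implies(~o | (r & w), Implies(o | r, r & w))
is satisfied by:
  {o: True, w: True, r: False}
  {o: True, w: False, r: False}
  {w: True, o: False, r: False}
  {o: False, w: False, r: False}
  {r: True, o: True, w: True}
  {r: True, o: True, w: False}
  {r: True, w: True, o: False}


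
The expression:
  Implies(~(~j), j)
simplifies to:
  True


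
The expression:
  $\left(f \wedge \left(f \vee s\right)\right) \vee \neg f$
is always true.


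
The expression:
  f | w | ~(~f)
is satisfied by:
  {w: True, f: True}
  {w: True, f: False}
  {f: True, w: False}


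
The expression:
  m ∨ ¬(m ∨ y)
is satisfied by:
  {m: True, y: False}
  {y: False, m: False}
  {y: True, m: True}


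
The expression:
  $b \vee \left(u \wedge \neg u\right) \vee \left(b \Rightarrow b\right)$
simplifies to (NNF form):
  $\text{True}$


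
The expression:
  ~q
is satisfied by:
  {q: False}


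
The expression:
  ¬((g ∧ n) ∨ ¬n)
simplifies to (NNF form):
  n ∧ ¬g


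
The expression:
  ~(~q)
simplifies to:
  q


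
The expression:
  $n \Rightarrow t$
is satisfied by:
  {t: True, n: False}
  {n: False, t: False}
  {n: True, t: True}


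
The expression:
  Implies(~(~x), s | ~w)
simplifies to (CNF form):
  s | ~w | ~x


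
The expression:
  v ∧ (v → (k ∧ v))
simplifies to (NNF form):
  k ∧ v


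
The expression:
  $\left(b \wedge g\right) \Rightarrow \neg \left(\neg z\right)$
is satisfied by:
  {z: True, g: False, b: False}
  {g: False, b: False, z: False}
  {b: True, z: True, g: False}
  {b: True, g: False, z: False}
  {z: True, g: True, b: False}
  {g: True, z: False, b: False}
  {b: True, g: True, z: True}


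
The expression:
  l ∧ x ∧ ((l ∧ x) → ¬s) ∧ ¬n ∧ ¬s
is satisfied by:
  {x: True, l: True, n: False, s: False}


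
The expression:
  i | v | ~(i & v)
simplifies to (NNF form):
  True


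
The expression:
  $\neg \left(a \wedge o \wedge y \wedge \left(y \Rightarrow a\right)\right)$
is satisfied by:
  {o: False, y: False, a: False}
  {a: True, o: False, y: False}
  {y: True, o: False, a: False}
  {a: True, y: True, o: False}
  {o: True, a: False, y: False}
  {a: True, o: True, y: False}
  {y: True, o: True, a: False}


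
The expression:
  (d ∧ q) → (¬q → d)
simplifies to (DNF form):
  True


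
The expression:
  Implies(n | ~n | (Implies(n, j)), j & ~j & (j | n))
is never true.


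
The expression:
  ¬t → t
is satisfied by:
  {t: True}


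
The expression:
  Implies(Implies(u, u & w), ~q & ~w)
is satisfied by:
  {u: True, w: False, q: False}
  {w: False, q: False, u: False}
  {q: True, u: True, w: False}


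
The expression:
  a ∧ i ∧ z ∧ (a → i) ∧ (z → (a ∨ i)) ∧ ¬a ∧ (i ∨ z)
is never true.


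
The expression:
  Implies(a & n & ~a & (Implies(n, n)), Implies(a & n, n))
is always true.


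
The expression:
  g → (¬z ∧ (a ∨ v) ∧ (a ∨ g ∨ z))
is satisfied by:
  {a: True, v: True, g: False, z: False}
  {a: True, v: False, g: False, z: False}
  {v: True, z: False, a: False, g: False}
  {z: False, v: False, a: False, g: False}
  {z: True, a: True, v: True, g: False}
  {z: True, a: True, v: False, g: False}
  {z: True, v: True, a: False, g: False}
  {z: True, v: False, a: False, g: False}
  {g: True, a: True, v: True, z: False}
  {g: True, a: True, v: False, z: False}
  {g: True, v: True, a: False, z: False}


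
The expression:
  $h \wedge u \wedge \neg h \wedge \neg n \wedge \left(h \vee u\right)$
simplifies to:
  $\text{False}$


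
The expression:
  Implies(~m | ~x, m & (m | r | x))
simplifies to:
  m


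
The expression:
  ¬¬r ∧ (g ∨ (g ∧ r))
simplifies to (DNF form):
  g ∧ r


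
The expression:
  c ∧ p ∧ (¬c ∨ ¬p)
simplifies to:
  False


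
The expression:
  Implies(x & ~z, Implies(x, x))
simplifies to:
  True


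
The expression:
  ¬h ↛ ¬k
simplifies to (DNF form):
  k ∧ ¬h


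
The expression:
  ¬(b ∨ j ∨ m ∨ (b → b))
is never true.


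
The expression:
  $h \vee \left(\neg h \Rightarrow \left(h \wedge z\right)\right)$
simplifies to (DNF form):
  $h$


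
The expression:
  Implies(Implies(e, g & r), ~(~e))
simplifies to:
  e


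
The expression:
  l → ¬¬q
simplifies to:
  q ∨ ¬l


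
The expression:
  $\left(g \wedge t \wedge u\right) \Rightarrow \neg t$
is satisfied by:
  {g: False, u: False, t: False}
  {t: True, g: False, u: False}
  {u: True, g: False, t: False}
  {t: True, u: True, g: False}
  {g: True, t: False, u: False}
  {t: True, g: True, u: False}
  {u: True, g: True, t: False}


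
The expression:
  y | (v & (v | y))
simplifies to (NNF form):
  v | y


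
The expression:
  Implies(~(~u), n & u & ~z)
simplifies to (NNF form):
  ~u | (n & ~z)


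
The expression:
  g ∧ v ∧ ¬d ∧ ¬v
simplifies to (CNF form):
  False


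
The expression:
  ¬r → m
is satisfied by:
  {r: True, m: True}
  {r: True, m: False}
  {m: True, r: False}


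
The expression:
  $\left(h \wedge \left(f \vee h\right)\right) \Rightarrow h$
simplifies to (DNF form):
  $\text{True}$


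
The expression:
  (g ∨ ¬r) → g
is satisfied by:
  {r: True, g: True}
  {r: True, g: False}
  {g: True, r: False}


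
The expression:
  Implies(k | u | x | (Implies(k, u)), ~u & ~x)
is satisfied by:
  {x: False, u: False}


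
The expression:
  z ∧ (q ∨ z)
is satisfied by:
  {z: True}


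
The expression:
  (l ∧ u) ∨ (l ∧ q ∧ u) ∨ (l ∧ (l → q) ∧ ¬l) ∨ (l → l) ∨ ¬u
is always true.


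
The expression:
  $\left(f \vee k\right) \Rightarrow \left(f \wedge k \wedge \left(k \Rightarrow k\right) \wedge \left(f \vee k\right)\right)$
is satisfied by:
  {k: False, f: False}
  {f: True, k: True}


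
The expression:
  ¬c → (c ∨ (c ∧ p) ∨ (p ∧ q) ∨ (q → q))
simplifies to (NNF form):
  True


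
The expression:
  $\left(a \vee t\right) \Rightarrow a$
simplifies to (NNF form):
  $a \vee \neg t$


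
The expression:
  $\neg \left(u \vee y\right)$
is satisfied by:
  {u: False, y: False}


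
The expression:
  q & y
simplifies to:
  q & y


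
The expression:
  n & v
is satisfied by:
  {n: True, v: True}


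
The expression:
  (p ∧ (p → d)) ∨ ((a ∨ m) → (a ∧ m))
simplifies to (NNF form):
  (a ∧ m) ∨ (d ∧ p) ∨ (¬a ∧ ¬m)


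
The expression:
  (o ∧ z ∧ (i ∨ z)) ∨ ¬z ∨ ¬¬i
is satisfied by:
  {i: True, o: True, z: False}
  {i: True, z: False, o: False}
  {o: True, z: False, i: False}
  {o: False, z: False, i: False}
  {i: True, o: True, z: True}
  {i: True, z: True, o: False}
  {o: True, z: True, i: False}


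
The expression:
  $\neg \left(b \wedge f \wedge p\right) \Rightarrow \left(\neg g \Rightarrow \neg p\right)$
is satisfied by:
  {g: True, f: True, b: True, p: False}
  {g: True, f: True, b: False, p: False}
  {g: True, b: True, p: False, f: False}
  {g: True, b: False, p: False, f: False}
  {f: True, b: True, p: False, g: False}
  {f: True, b: False, p: False, g: False}
  {b: True, f: False, p: False, g: False}
  {b: False, f: False, p: False, g: False}
  {g: True, f: True, p: True, b: True}
  {g: True, f: True, p: True, b: False}
  {g: True, p: True, b: True, f: False}
  {g: True, p: True, b: False, f: False}
  {f: True, p: True, b: True, g: False}


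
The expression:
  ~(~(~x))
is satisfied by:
  {x: False}


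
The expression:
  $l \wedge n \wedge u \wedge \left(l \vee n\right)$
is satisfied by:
  {u: True, n: True, l: True}


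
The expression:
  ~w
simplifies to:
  ~w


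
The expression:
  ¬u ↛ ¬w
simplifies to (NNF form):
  w ∧ ¬u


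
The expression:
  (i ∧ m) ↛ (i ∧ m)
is never true.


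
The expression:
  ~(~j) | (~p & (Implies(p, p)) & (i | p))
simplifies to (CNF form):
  (i | j) & (j | ~p)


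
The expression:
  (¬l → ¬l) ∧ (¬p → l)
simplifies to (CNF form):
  l ∨ p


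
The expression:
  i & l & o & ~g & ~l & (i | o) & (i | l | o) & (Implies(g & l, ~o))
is never true.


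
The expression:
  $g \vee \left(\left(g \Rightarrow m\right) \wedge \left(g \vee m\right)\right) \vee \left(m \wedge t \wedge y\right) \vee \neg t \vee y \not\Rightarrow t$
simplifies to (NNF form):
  $g \vee m \vee \neg t$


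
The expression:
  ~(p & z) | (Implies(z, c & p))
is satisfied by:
  {c: True, p: False, z: False}
  {p: False, z: False, c: False}
  {c: True, z: True, p: False}
  {z: True, p: False, c: False}
  {c: True, p: True, z: False}
  {p: True, c: False, z: False}
  {c: True, z: True, p: True}


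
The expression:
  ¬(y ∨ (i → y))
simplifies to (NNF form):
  i ∧ ¬y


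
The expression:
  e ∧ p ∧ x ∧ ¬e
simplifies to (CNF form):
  False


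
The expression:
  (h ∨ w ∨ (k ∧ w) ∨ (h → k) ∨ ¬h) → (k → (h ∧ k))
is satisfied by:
  {h: True, k: False}
  {k: False, h: False}
  {k: True, h: True}


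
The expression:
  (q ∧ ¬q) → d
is always true.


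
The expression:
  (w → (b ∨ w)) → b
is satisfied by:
  {b: True}


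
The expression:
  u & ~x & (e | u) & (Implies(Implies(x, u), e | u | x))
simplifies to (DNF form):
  u & ~x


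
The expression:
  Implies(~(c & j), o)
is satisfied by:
  {o: True, j: True, c: True}
  {o: True, j: True, c: False}
  {o: True, c: True, j: False}
  {o: True, c: False, j: False}
  {j: True, c: True, o: False}


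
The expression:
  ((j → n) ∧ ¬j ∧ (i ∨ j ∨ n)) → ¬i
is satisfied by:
  {j: True, i: False}
  {i: False, j: False}
  {i: True, j: True}


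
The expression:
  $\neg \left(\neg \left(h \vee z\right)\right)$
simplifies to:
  $h \vee z$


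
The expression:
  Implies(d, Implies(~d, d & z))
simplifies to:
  True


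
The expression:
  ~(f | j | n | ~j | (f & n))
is never true.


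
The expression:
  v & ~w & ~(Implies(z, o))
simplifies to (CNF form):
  v & z & ~o & ~w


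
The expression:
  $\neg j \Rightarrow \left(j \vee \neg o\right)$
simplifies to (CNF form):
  $j \vee \neg o$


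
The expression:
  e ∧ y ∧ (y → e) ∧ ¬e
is never true.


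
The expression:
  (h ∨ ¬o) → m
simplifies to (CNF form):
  (m ∨ o) ∧ (m ∨ ¬h)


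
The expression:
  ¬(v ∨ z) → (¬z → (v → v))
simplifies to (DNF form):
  True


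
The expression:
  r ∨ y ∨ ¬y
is always true.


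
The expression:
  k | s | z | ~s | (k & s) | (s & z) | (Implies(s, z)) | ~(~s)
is always true.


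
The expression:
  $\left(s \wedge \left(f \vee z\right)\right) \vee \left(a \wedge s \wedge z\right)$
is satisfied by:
  {z: True, f: True, s: True}
  {z: True, s: True, f: False}
  {f: True, s: True, z: False}


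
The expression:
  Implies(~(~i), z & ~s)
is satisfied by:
  {z: True, i: False, s: False}
  {z: False, i: False, s: False}
  {s: True, z: True, i: False}
  {s: True, z: False, i: False}
  {i: True, z: True, s: False}


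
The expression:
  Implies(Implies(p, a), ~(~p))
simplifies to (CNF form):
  p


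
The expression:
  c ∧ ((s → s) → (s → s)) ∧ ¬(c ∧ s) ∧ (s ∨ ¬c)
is never true.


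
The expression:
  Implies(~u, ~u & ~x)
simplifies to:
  u | ~x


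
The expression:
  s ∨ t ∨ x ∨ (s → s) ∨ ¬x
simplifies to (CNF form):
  True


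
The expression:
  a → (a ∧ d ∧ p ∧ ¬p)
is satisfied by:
  {a: False}


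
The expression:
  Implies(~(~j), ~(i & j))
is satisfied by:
  {i: False, j: False}
  {j: True, i: False}
  {i: True, j: False}


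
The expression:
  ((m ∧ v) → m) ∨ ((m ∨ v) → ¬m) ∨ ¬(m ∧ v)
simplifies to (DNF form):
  True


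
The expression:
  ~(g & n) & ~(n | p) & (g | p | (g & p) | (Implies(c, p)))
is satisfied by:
  {g: True, c: False, p: False, n: False}
  {n: False, c: False, g: False, p: False}
  {g: True, c: True, n: False, p: False}


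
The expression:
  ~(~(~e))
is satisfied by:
  {e: False}


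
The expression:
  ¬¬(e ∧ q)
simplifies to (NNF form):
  e ∧ q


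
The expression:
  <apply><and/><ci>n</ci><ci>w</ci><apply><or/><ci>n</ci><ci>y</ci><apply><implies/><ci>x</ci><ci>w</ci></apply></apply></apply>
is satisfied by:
  {w: True, n: True}


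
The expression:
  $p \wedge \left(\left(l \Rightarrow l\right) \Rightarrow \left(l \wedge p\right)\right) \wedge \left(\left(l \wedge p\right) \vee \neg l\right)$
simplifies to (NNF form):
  $l \wedge p$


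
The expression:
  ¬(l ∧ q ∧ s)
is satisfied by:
  {l: False, q: False, s: False}
  {s: True, l: False, q: False}
  {q: True, l: False, s: False}
  {s: True, q: True, l: False}
  {l: True, s: False, q: False}
  {s: True, l: True, q: False}
  {q: True, l: True, s: False}


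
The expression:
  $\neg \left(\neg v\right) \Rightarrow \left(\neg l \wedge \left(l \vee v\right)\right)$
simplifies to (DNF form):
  $\neg l \vee \neg v$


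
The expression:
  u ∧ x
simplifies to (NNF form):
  u ∧ x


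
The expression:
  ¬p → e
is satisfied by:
  {e: True, p: True}
  {e: True, p: False}
  {p: True, e: False}


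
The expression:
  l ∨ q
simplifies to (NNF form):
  l ∨ q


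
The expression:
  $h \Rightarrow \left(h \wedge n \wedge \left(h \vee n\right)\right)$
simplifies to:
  $n \vee \neg h$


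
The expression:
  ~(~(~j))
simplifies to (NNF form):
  ~j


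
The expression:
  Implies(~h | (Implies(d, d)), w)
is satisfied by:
  {w: True}


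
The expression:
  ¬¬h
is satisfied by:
  {h: True}


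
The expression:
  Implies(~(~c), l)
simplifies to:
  l | ~c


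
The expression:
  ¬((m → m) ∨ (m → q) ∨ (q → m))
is never true.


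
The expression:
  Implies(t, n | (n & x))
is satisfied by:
  {n: True, t: False}
  {t: False, n: False}
  {t: True, n: True}


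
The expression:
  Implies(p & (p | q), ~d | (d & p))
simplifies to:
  True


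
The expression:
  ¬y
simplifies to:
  ¬y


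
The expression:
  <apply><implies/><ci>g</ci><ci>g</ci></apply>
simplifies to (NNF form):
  <true/>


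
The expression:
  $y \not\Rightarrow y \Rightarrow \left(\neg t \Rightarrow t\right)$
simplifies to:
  $\text{True}$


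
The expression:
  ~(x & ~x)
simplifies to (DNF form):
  True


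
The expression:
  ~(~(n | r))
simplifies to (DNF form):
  n | r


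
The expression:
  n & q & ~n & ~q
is never true.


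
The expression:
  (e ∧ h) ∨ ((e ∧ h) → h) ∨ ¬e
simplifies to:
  True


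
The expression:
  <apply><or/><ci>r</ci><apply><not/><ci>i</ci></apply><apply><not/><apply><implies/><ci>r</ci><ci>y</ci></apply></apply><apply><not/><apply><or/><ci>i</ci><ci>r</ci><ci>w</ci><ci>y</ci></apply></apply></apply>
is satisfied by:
  {r: True, i: False}
  {i: False, r: False}
  {i: True, r: True}


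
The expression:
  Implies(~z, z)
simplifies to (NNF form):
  z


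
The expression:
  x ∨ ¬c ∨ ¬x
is always true.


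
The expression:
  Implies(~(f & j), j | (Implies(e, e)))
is always true.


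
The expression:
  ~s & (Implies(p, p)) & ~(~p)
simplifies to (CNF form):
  p & ~s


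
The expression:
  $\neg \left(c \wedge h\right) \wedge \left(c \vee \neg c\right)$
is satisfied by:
  {h: False, c: False}
  {c: True, h: False}
  {h: True, c: False}


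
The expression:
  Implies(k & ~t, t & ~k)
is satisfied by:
  {t: True, k: False}
  {k: False, t: False}
  {k: True, t: True}


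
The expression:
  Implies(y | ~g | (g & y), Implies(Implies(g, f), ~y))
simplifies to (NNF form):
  ~y | (g & ~f)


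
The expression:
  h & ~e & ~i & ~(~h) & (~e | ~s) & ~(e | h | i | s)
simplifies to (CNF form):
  False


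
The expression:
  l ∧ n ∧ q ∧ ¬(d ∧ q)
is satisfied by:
  {n: True, q: True, l: True, d: False}


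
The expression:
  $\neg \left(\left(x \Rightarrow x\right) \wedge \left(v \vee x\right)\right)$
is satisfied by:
  {x: False, v: False}


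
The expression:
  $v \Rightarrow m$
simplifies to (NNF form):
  $m \vee \neg v$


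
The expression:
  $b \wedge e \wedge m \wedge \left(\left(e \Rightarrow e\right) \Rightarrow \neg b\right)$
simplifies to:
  $\text{False}$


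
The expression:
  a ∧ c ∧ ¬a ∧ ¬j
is never true.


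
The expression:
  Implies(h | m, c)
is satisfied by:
  {c: True, m: False, h: False}
  {c: True, h: True, m: False}
  {c: True, m: True, h: False}
  {c: True, h: True, m: True}
  {h: False, m: False, c: False}


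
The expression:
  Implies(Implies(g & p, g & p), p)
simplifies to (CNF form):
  p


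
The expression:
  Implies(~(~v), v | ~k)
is always true.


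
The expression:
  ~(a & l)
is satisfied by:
  {l: False, a: False}
  {a: True, l: False}
  {l: True, a: False}


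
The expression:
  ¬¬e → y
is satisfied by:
  {y: True, e: False}
  {e: False, y: False}
  {e: True, y: True}


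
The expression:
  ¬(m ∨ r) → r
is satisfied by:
  {r: True, m: True}
  {r: True, m: False}
  {m: True, r: False}


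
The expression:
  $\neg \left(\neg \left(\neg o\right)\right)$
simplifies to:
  $\neg o$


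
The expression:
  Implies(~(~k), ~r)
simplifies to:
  ~k | ~r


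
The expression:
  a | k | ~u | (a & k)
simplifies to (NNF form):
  a | k | ~u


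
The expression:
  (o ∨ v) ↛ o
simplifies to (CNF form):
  v ∧ ¬o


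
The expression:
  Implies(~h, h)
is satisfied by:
  {h: True}


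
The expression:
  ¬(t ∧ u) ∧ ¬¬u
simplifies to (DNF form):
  u ∧ ¬t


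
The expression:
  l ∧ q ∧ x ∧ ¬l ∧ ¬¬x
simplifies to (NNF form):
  False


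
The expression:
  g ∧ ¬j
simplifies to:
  g ∧ ¬j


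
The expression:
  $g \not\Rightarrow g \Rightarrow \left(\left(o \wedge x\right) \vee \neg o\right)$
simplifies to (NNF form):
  $\text{True}$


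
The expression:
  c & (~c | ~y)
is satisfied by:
  {c: True, y: False}


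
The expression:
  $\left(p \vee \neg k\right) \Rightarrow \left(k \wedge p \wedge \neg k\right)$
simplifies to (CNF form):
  $k \wedge \neg p$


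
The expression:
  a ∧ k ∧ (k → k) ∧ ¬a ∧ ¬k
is never true.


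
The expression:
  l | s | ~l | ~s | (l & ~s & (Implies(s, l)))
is always true.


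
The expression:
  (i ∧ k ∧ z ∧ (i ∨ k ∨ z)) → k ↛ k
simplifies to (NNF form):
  ¬i ∨ ¬k ∨ ¬z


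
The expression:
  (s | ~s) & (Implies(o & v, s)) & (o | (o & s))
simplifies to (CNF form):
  o & (s | ~v)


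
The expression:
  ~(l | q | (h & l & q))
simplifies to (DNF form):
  ~l & ~q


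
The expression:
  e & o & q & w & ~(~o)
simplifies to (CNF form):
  e & o & q & w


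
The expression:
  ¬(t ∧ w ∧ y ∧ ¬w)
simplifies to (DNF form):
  True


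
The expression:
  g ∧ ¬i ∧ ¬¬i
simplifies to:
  False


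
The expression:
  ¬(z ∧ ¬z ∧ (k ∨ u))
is always true.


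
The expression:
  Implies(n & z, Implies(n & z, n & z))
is always true.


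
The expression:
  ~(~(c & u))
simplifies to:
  c & u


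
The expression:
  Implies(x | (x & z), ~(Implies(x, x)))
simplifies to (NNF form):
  ~x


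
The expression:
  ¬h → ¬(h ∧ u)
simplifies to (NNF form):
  True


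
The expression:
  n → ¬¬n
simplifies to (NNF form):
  True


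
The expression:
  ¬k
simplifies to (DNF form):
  ¬k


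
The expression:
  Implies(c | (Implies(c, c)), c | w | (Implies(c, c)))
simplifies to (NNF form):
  True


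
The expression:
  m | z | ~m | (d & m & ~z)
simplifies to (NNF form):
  True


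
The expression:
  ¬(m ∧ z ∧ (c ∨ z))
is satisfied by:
  {m: False, z: False}
  {z: True, m: False}
  {m: True, z: False}


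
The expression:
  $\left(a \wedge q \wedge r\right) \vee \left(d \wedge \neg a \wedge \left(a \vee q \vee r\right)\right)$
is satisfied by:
  {d: True, r: True, q: True, a: False}
  {d: True, r: True, q: False, a: False}
  {d: True, q: True, r: False, a: False}
  {a: True, d: True, r: True, q: True}
  {a: True, r: True, q: True, d: False}


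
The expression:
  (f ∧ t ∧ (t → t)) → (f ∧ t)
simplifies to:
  True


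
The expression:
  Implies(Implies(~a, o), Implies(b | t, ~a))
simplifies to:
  ~a | (~b & ~t)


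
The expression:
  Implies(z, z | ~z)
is always true.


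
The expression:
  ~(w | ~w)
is never true.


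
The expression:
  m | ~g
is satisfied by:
  {m: True, g: False}
  {g: False, m: False}
  {g: True, m: True}


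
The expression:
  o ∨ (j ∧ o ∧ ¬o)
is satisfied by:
  {o: True}


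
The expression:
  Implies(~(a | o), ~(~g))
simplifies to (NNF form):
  a | g | o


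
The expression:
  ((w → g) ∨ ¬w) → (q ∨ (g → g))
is always true.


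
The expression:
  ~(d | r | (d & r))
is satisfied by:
  {d: False, r: False}


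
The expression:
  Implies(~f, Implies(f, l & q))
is always true.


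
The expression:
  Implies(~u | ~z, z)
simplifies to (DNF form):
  z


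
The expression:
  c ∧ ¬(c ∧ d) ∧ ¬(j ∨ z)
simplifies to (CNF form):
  c ∧ ¬d ∧ ¬j ∧ ¬z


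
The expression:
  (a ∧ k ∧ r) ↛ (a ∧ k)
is never true.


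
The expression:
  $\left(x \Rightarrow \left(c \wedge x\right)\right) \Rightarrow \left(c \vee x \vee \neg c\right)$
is always true.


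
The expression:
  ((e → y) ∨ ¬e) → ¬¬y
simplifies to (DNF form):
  e ∨ y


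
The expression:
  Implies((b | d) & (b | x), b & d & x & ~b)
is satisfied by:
  {d: False, b: False, x: False}
  {x: True, d: False, b: False}
  {d: True, x: False, b: False}


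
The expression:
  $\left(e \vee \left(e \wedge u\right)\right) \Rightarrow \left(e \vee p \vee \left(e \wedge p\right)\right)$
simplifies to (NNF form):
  $\text{True}$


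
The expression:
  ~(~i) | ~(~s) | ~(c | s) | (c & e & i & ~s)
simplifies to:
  i | s | ~c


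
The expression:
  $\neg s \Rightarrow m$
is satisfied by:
  {m: True, s: True}
  {m: True, s: False}
  {s: True, m: False}


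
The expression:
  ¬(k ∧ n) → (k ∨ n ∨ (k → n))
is always true.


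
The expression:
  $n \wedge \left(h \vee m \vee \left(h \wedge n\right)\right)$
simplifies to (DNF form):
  $\left(h \wedge n\right) \vee \left(m \wedge n\right)$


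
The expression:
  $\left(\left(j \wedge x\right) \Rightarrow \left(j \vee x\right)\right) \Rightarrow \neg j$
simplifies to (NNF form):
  $\neg j$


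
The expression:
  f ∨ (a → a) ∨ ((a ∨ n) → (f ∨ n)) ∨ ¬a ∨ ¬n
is always true.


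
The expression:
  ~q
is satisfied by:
  {q: False}


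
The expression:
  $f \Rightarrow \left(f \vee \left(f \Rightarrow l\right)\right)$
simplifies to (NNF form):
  $\text{True}$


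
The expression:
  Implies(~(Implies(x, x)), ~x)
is always true.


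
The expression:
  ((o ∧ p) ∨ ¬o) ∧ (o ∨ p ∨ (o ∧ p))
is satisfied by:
  {p: True}


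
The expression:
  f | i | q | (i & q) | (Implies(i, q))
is always true.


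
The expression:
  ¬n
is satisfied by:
  {n: False}


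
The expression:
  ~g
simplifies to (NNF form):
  ~g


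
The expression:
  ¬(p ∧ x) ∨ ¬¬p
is always true.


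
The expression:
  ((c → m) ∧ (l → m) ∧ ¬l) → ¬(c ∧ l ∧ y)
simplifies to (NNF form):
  True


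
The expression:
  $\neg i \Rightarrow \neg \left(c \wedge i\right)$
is always true.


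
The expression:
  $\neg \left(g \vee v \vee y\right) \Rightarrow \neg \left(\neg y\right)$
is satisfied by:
  {y: True, v: True, g: True}
  {y: True, v: True, g: False}
  {y: True, g: True, v: False}
  {y: True, g: False, v: False}
  {v: True, g: True, y: False}
  {v: True, g: False, y: False}
  {g: True, v: False, y: False}


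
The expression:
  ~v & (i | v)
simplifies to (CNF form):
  i & ~v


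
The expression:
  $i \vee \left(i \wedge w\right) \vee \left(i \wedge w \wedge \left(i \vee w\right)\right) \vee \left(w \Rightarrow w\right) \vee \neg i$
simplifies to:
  $\text{True}$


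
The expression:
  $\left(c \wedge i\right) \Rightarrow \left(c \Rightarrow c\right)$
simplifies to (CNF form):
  $\text{True}$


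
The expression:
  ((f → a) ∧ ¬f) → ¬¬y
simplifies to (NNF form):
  f ∨ y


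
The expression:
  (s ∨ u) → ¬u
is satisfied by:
  {u: False}


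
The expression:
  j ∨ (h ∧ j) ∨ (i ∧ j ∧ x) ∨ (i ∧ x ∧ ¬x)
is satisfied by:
  {j: True}


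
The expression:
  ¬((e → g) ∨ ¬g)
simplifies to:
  False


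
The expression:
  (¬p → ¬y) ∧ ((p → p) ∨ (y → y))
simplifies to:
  p ∨ ¬y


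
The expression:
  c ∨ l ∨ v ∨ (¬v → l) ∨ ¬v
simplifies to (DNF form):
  True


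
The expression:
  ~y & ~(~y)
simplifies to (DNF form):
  False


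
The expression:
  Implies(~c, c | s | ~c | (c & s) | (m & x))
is always true.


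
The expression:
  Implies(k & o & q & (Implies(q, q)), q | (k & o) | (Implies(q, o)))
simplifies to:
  True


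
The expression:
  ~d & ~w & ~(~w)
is never true.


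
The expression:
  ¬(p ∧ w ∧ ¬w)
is always true.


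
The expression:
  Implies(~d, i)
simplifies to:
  d | i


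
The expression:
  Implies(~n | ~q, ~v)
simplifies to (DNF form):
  ~v | (n & q)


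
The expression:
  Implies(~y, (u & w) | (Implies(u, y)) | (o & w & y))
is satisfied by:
  {y: True, w: True, u: False}
  {y: True, u: False, w: False}
  {w: True, u: False, y: False}
  {w: False, u: False, y: False}
  {y: True, w: True, u: True}
  {y: True, u: True, w: False}
  {w: True, u: True, y: False}


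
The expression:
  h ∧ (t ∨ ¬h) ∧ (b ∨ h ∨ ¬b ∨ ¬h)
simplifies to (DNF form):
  h ∧ t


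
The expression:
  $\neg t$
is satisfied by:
  {t: False}


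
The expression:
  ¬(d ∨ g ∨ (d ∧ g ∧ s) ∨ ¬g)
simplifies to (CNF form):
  False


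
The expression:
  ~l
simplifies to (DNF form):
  ~l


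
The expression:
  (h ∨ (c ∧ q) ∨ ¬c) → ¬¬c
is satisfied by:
  {c: True}


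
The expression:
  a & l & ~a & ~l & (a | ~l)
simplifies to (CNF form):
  False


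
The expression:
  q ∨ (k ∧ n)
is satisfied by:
  {k: True, q: True, n: True}
  {k: True, q: True, n: False}
  {q: True, n: True, k: False}
  {q: True, n: False, k: False}
  {k: True, n: True, q: False}


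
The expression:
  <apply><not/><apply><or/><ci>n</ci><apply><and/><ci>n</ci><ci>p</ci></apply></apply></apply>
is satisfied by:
  {n: False}


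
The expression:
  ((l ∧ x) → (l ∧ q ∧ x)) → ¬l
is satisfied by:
  {x: True, l: False, q: False}
  {x: False, l: False, q: False}
  {q: True, x: True, l: False}
  {q: True, x: False, l: False}
  {l: True, x: True, q: False}


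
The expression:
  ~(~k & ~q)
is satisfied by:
  {k: True, q: True}
  {k: True, q: False}
  {q: True, k: False}


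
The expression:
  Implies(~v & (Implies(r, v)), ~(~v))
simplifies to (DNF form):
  r | v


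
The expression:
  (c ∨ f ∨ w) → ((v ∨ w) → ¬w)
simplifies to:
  ¬w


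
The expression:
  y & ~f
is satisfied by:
  {y: True, f: False}


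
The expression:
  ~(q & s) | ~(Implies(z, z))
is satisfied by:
  {s: False, q: False}
  {q: True, s: False}
  {s: True, q: False}


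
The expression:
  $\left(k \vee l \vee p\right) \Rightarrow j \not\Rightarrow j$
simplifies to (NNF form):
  $\neg k \wedge \neg l \wedge \neg p$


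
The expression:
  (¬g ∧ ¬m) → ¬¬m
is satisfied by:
  {m: True, g: True}
  {m: True, g: False}
  {g: True, m: False}


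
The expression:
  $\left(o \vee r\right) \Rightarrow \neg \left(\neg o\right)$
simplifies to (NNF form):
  $o \vee \neg r$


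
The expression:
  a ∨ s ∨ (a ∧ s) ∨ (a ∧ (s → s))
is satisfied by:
  {a: True, s: True}
  {a: True, s: False}
  {s: True, a: False}


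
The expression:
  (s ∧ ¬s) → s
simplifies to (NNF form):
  True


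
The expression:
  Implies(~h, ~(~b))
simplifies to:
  b | h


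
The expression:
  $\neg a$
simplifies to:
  $\neg a$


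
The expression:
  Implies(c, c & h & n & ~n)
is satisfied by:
  {c: False}


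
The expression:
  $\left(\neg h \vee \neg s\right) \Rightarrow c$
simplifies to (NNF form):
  $c \vee \left(h \wedge s\right)$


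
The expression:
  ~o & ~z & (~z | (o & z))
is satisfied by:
  {o: False, z: False}


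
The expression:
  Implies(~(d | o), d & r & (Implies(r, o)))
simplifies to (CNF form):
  d | o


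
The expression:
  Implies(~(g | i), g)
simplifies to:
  g | i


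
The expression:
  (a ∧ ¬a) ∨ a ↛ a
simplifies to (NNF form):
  False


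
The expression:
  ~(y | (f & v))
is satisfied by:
  {y: False, v: False, f: False}
  {f: True, y: False, v: False}
  {v: True, y: False, f: False}


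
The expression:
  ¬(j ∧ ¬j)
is always true.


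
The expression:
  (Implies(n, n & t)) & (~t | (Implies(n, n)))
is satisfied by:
  {t: True, n: False}
  {n: False, t: False}
  {n: True, t: True}


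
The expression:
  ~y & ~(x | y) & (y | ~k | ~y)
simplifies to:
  ~x & ~y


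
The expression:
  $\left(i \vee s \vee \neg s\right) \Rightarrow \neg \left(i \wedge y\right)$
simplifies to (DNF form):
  $\neg i \vee \neg y$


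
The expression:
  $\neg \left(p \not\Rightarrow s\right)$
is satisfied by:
  {s: True, p: False}
  {p: False, s: False}
  {p: True, s: True}


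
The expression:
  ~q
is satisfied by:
  {q: False}


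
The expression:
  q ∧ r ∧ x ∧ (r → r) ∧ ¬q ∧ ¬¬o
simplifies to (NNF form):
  False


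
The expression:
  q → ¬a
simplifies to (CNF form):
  ¬a ∨ ¬q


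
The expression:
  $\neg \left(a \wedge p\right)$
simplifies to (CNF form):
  $\neg a \vee \neg p$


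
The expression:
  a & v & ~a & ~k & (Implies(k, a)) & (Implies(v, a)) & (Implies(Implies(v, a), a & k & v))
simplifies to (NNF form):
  False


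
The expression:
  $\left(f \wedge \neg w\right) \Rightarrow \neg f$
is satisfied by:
  {w: True, f: False}
  {f: False, w: False}
  {f: True, w: True}


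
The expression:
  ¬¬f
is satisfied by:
  {f: True}


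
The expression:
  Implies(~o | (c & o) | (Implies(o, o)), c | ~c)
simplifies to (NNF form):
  True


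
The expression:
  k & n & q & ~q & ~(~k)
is never true.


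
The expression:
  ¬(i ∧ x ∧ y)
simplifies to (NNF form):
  ¬i ∨ ¬x ∨ ¬y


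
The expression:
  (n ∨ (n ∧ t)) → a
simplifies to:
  a ∨ ¬n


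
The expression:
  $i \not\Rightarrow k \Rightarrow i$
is always true.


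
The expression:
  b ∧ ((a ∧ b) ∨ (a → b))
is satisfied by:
  {b: True}


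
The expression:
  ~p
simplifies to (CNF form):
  ~p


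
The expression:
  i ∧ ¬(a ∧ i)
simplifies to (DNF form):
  i ∧ ¬a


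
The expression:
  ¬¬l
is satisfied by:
  {l: True}


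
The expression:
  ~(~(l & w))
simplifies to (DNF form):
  l & w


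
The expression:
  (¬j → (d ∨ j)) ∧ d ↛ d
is never true.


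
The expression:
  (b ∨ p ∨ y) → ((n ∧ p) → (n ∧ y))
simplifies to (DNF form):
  y ∨ ¬n ∨ ¬p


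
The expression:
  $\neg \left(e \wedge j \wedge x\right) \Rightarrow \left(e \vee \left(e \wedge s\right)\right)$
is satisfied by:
  {e: True}


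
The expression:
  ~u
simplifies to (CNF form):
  ~u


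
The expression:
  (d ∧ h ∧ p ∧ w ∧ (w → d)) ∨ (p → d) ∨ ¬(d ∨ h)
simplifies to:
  d ∨ ¬h ∨ ¬p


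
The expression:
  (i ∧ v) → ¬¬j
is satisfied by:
  {j: True, v: False, i: False}
  {j: False, v: False, i: False}
  {i: True, j: True, v: False}
  {i: True, j: False, v: False}
  {v: True, j: True, i: False}
  {v: True, j: False, i: False}
  {v: True, i: True, j: True}


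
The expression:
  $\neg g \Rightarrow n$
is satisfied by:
  {n: True, g: True}
  {n: True, g: False}
  {g: True, n: False}


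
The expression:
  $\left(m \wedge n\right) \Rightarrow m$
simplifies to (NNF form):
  $\text{True}$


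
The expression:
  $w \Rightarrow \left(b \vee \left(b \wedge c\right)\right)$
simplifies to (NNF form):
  $b \vee \neg w$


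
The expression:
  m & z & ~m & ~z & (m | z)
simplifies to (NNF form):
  False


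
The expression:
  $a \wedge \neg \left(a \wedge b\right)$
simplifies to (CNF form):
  $a \wedge \neg b$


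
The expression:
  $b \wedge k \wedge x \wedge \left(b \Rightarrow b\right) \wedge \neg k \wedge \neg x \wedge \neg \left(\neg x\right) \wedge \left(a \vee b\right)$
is never true.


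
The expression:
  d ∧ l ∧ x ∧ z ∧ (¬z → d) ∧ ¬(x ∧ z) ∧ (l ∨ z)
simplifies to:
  False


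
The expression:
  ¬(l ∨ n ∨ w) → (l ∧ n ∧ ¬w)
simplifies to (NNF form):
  l ∨ n ∨ w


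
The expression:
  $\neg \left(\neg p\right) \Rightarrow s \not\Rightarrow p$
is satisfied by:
  {p: False}
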